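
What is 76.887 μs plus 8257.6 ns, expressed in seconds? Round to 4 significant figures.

76.887 μs = 7.68870 × 10^-5 s and 8257.6 ns = 8.25760 × 10^-6 s.
7.68870 × 10^-5 + 8.25760 × 10^-6 ≈ 8.514 × 10^-5 s.

8.514 × 10^-5 seconds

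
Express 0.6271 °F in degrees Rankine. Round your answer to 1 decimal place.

460.3 degrees Rankine

°R = °F + 459.67.
Applying the formula gives 460.3 °R.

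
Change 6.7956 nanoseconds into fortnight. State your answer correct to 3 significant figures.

5.62 × 10^-15 fortnights

1 nanosecond = 8.26720 × 10^-16 fortnight.
Thus 6.7956 × 8.26720 × 10^-16 ≈ 5.62 × 10^-15 fortnight.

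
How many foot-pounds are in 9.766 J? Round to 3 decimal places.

7.203 ft·lbf

1 J = 0.737562 ft·lbf.
9.766 × 0.737562 ≈ 7.203 ft·lbf.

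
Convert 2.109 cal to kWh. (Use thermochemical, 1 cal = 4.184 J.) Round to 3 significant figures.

2.45 × 10^-6 kWh

1 calorie = 1.16222 × 10^-6 kWh.
Then 2.109 × 1.16222 × 10^-6 ≈ 2.45 × 10^-6 kWh.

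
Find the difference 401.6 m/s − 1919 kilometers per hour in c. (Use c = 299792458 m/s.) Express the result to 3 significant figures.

401.6 m/s = 1.33959 × 10^-6 c and 1919 km/h = 1.77808 × 10^-6 c.
1.33959 × 10^-6 − 1.77808 × 10^-6 ≈ -4.38 × 10^-7 c.

-4.38 × 10^-7 times the speed of light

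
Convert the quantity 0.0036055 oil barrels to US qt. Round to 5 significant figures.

1 bbl = 168.000 US quarts.
0.0036055 × 168.000 ≈ 0.60572 US qt.

0.60572 US quarts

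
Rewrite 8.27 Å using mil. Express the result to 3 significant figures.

1 Å = 3.93701e-6 mils.
Thus 8.27 × 3.93701e-6 ≈ 3.26e-5 mil.

3.26e-5 mil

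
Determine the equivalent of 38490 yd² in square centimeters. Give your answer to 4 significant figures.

1 square yard = 8361.27 square centimeters.
So 38490 × 8361.27 ≈ 3.218e+8 cm².

3.218e+8 cm²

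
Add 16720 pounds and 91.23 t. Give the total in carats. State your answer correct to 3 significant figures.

16720 lb = 3.79203 × 10^7 ct and 91.23 t = 4.56150 × 10^8 ct.
3.79203 × 10^7 + 4.56150 × 10^8 ≈ 4.94 × 10^8 ct.

4.94 × 10^8 ct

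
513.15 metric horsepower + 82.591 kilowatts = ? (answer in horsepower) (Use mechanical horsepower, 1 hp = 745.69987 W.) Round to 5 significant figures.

616.89 horsepower

513.15 PS = 506.130 hp and 82.591 kW = 110.756 hp.
506.130 + 110.756 ≈ 616.89 hp.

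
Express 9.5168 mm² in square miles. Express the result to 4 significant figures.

3.674e-12 mi²

1 square millimeter = 3.86102e-13 mi².
So 9.5168 × 3.86102e-13 ≈ 3.674e-12 mi².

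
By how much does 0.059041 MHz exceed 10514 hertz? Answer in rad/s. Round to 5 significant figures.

304900 rad/s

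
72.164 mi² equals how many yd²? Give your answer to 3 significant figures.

1 square mile = 3.09760e+6 square yards.
So 72.164 × 3.09760e+6 ≈ 2.24e+8 yd².

2.24e+8 yd²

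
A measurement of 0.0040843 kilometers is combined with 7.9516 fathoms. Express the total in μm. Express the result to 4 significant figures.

1.863e+7 micrometers

0.0040843 km = 4.08430e+6 μm and 7.9516 fathom = 1.45419e+7 μm.
4.08430e+6 + 1.45419e+7 ≈ 1.863e+7 μm.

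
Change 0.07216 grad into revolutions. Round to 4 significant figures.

1 grad = 0.00250000 revolutions.
Then 0.07216 × 0.00250000 ≈ 0.0001804 rev.

0.0001804 rev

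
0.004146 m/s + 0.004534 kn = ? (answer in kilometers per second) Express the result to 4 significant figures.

6.478e-6 kilometers per second

0.004146 m/s = 4.14600e-6 km/s and 0.004534 kn = 2.33249e-6 km/s.
4.14600e-6 + 2.33249e-6 ≈ 6.478e-6 km/s.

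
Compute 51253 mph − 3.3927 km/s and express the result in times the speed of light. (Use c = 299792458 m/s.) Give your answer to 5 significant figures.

6.5110 × 10^-5 times the speed of light

51253 mph = 7.64267 × 10^-5 c and 3.3927 km/s = 1.13168 × 10^-5 c.
7.64267 × 10^-5 − 1.13168 × 10^-5 ≈ 6.5110 × 10^-5 c.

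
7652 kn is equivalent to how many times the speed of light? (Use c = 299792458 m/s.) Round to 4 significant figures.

1.313e-5 c

1 kn = 1.71600e-9 c.
So 7652 × 1.71600e-9 ≈ 1.313e-5 c.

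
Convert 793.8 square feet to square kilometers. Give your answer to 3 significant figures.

7.37 × 10^-5 square kilometers

1 square foot = 9.29030 × 10^-8 square kilometers.
Thus 793.8 × 9.29030 × 10^-8 ≈ 7.37 × 10^-5 km².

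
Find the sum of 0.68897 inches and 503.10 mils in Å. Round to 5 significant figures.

3.0279e+8 angstroms

0.68897 in = 1.749984e+8 Å and 503.10 mil = 1.277874e+8 Å.
1.749984e+8 + 1.277874e+8 ≈ 3.0279e+8 Å.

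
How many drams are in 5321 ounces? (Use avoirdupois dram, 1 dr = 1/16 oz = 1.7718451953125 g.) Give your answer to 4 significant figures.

1 oz = 16.0000 dr.
Then 5321 × 16.0000 ≈ 85140 dr.

85140 drams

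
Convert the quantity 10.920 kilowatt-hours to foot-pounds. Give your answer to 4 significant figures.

2.900 × 10^7 ft·lbf

1 kilowatt-hour = 2.65522 × 10^6 foot-pounds.
Thus 10.920 × 2.65522 × 10^6 ≈ 2.900 × 10^7 ft·lbf.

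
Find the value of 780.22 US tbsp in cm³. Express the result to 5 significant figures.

1 US tablespoon = 14.7868 cubic centimeters.
So 780.22 × 14.7868 ≈ 11537 cm³.

11537 cubic centimeters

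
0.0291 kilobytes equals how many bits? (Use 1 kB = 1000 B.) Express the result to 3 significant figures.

233 bits

1 kilobyte = 8000.00 bits.
Then 0.0291 × 8000.00 ≈ 233 bit.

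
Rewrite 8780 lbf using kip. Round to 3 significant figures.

8.78 kip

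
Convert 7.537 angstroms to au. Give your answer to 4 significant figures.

1 angstrom = 6.68459 × 10^-22 au.
So 7.537 × 6.68459 × 10^-22 ≈ 5.038 × 10^-21 au.

5.038 × 10^-21 au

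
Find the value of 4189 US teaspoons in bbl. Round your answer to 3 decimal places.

0.130 bbl

1 US teaspoon = 3.10020 × 10^-5 bbl.
So 4189 × 3.10020 × 10^-5 ≈ 0.130 bbl.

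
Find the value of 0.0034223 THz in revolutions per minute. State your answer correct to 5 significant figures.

2.0534 × 10^11 rpm

1 THz = 6.00000 × 10^13 rpm.
Thus 0.0034223 × 6.00000 × 10^13 ≈ 2.0534 × 10^11 rpm.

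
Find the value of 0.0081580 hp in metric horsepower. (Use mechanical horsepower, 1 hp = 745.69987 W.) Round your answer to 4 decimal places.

1 horsepower = 1.01387 PS.
So 0.0081580 × 1.01387 ≈ 0.0083 PS.

0.0083 PS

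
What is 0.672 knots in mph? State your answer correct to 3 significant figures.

0.773 mph

1 kn = 1.15078 mph.
Thus 0.672 × 1.15078 ≈ 0.773 mph.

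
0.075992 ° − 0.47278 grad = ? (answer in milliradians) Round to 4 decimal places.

0.075992 ° = 1.32631 mrad and 0.47278 grad = 7.42641 mrad.
1.32631 − 7.42641 ≈ -6.1001 mrad.

-6.1001 milliradians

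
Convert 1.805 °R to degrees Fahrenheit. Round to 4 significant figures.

-457.9 degrees Fahrenheit

°R = °F + 459.67.
Applying the formula gives -457.9 °F.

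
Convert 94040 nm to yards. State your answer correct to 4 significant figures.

1 nanometer = 1.09361e-9 yd.
Thus 94040 × 1.09361e-9 ≈ 0.0001028 yd.

0.0001028 yards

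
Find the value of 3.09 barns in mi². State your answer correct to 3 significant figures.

1.19 × 10^-34 mi²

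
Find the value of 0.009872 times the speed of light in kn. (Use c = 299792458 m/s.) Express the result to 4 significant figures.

5.753e+6 knots

1 c = 5.82750e+8 knots.
So 0.009872 × 5.82750e+8 ≈ 5.753e+6 kn.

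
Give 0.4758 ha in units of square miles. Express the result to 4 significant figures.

0.001837 square miles

1 ha = 0.00386102 square miles.
So 0.4758 × 0.00386102 ≈ 0.001837 mi².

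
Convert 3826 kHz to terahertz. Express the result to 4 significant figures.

3.826 × 10^-6 THz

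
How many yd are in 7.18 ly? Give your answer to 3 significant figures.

7.43 × 10^16 yards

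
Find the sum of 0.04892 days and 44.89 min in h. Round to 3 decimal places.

1.922 hours

0.04892 d = 1.17408 h and 44.89 min = 0.748167 h.
1.17408 + 0.748167 ≈ 1.922 h.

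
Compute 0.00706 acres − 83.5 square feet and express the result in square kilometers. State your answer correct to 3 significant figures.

2.08 × 10^-5 km²

0.00706 acre = 2.85708 × 10^-5 km² and 83.5 ft² = 7.75740 × 10^-6 km².
2.85708 × 10^-5 − 7.75740 × 10^-6 ≈ 2.08 × 10^-5 km².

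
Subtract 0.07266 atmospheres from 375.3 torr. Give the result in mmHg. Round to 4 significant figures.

320.1 millimeters of mercury

375.3 torr = 375.300 mmHg and 0.07266 atm = 55.2216 mmHg.
375.300 − 55.2216 ≈ 320.1 mmHg.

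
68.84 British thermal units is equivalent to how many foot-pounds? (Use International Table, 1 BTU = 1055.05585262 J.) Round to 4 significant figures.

53570 foot-pounds

1 British thermal unit = 778.169 ft·lbf.
68.84 × 778.169 ≈ 53570 ft·lbf.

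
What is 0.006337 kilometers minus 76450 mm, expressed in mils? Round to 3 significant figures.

-2.76e+6 mil

0.006337 km = 249488 mil and 76450 mm = 3.00984e+6 mil.
249488 − 3.00984e+6 ≈ -2.76e+6 mil.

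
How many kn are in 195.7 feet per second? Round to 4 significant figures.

115.9 knots

1 ft/s = 0.592484 knots.
So 195.7 × 0.592484 ≈ 115.9 kn.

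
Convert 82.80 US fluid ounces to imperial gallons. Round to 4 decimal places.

0.5386 imp gal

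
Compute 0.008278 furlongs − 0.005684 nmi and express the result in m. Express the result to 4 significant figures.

0.008278 furlong = 1.6652687 m and 0.005684 nmi = 10.526768 m.
1.6652687 − 10.526768 ≈ -8.861 m.

-8.861 meters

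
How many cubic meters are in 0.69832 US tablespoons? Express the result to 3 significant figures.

1 US tbsp = 1.47868 × 10^-5 cubic meters.
Thus 0.69832 × 1.47868 × 10^-5 ≈ 1.03 × 10^-5 m³.

1.03 × 10^-5 cubic meters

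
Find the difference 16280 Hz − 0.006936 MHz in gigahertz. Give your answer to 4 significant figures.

16280 Hz = 1.62800e-5 GHz and 0.006936 MHz = 6.93600e-6 GHz.
1.62800e-5 − 6.93600e-6 ≈ 9.344e-6 GHz.

9.344e-6 GHz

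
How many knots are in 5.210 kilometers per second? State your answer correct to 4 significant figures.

1 km/s = 1943.84 knots.
So 5.210 × 1943.84 ≈ 10130 kn.

10130 knots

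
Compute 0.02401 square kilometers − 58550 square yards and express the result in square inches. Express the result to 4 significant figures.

0.02401 km² = 3.72156e+7 in² and 58550 yd² = 7.58808e+7 in².
3.72156e+7 − 7.58808e+7 ≈ -3.867e+7 in².

-3.867e+7 in²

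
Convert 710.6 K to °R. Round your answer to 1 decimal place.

1279.1 degrees Rankine

°R = K × 9/5.
Applying the formula gives 1279.1 °R.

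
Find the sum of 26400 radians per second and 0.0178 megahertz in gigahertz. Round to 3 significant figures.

26400 rad/s = 4.20169 × 10^-6 GHz and 0.0178 MHz = 1.78000 × 10^-5 GHz.
4.20169 × 10^-6 + 1.78000 × 10^-5 ≈ 2.20 × 10^-5 GHz.

2.20 × 10^-5 GHz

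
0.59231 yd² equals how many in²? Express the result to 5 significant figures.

1 yd² = 1296.00 square inches.
So 0.59231 × 1296.00 ≈ 767.63 in².

767.63 in²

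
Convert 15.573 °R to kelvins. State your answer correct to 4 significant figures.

8.652 K

°R = K × 9/5.
Applying the formula gives 8.652 K.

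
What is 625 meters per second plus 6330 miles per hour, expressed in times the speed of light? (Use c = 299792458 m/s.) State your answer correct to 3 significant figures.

1.15 × 10^-5 times the speed of light

625 m/s = 2.08478 × 10^-6 c and 6330 mph = 9.43907 × 10^-6 c.
2.08478 × 10^-6 + 9.43907 × 10^-6 ≈ 1.15 × 10^-5 c.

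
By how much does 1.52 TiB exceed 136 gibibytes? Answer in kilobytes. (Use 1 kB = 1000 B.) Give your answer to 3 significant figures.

1.52 TiB = 1.67126e+9 kB and 136 GiB = 1.46029e+8 kB.
1.67126e+9 − 1.46029e+8 ≈ 1.53e+9 kB.

1.53e+9 kB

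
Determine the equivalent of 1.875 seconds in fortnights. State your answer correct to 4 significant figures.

1.550e-6 fortnight

1 s = 8.26720e-7 fortnight.
1.875 × 8.26720e-7 ≈ 1.550e-6 fortnight.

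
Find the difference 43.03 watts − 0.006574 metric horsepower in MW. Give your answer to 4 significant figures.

3.819 × 10^-5 megawatts

43.03 W = 4.30300 × 10^-5 MW and 0.006574 PS = 4.83517 × 10^-6 MW.
4.30300 × 10^-5 − 4.83517 × 10^-6 ≈ 3.819 × 10^-5 MW.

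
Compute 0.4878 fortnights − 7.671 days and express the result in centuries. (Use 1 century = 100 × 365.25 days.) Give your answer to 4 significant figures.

-2.305 × 10^-5 centuries

0.4878 fortnight = 0.000186973 century and 7.671 d = 0.000210021 century.
0.000186973 − 0.000210021 ≈ -2.305 × 10^-5 century.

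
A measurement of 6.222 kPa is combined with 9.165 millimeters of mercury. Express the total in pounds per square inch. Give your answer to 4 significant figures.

1.080 pounds per square inch

6.222 kPa = 0.902425 psi and 9.165 mmHg = 0.177222 psi.
0.902425 + 0.177222 ≈ 1.080 psi.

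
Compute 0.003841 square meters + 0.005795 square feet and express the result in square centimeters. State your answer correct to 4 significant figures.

43.79 square centimeters

0.003841 m² = 38.4100 cm² and 0.005795 ft² = 5.38373 cm².
38.4100 + 5.38373 ≈ 43.79 cm².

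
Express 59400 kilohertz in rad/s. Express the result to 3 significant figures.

3.73 × 10^8 rad/s

1 kHz = 6283.19 rad/s.
59400 × 6283.19 ≈ 3.73 × 10^8 rad/s.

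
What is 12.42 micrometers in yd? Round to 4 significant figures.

1.358e-5 yd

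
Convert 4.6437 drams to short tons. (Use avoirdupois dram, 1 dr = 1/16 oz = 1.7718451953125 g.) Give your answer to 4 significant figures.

1 dr = 1.953125 × 10^-6 short tons.
So 4.6437 × 1.953125 × 10^-6 ≈ 9.070 × 10^-6 short ton.

9.070 × 10^-6 short tons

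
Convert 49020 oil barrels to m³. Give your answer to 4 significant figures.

7794 m³

1 oil barrel = 0.158987 m³.
So 49020 × 0.158987 ≈ 7794 m³.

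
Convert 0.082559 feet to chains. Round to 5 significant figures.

0.0012509 chains

1 ft = 0.0151515 chains.
Then 0.082559 × 0.0151515 ≈ 0.0012509 chain.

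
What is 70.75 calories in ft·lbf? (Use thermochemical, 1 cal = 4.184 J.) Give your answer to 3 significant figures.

218 foot-pounds

1 calorie = 3.08596 foot-pounds.
Thus 70.75 × 3.08596 ≈ 218 ft·lbf.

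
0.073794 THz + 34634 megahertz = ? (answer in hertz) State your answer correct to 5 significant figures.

1.0843e+11 hertz

0.073794 THz = 7.37940e+10 Hz and 34634 MHz = 3.46340e+10 Hz.
7.37940e+10 + 3.46340e+10 ≈ 1.0843e+11 Hz.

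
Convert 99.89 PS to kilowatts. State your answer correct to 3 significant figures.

73.5 kW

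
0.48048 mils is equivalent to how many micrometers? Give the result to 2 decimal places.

1 mil = 25.4000 μm.
So 0.48048 × 25.4000 ≈ 12.20 μm.

12.20 micrometers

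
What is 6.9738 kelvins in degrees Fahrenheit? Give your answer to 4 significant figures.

-447.1 °F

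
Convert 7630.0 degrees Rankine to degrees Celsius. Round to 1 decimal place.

°R = (°C + 273.15) × 9/5.
Applying the formula gives 3965.7 °C.

3965.7 degrees Celsius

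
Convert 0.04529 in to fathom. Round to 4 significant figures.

0.0006290 fathom

1 inch = 0.0138889 fathom.
Then 0.04529 × 0.0138889 ≈ 0.0006290 fathom.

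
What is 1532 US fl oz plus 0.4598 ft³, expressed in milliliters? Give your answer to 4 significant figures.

58330 mL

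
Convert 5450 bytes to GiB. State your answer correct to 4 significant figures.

1 B = 9.31323e-10 gibibytes.
So 5450 × 9.31323e-10 ≈ 5.076e-6 GiB.

5.076e-6 GiB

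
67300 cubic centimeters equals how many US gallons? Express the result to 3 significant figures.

1 cm³ = 0.000264172 US gallons.
Then 67300 × 0.000264172 ≈ 17.8 US gal.

17.8 US gallons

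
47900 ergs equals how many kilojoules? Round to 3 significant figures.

4.79 × 10^-6 kilojoules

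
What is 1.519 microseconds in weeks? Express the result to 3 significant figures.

2.51 × 10^-12 wk

1 μs = 1.65344 × 10^-12 wk.
Thus 1.519 × 1.65344 × 10^-12 ≈ 2.51 × 10^-12 wk.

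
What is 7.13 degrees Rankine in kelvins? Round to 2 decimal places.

°R = K × 9/5.
Applying the formula gives 3.96 K.

3.96 kelvins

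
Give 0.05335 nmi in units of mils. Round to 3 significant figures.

3.89 × 10^6 mils

1 nmi = 7.29134 × 10^7 mil.
So 0.05335 × 7.29134 × 10^7 ≈ 3.89 × 10^6 mil.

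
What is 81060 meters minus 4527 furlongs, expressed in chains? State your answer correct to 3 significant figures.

81060 m = 4029.47 chain and 4527 furlong = 45270.0 chain.
4029.47 − 45270.0 ≈ -41200 chain.

-41200 chain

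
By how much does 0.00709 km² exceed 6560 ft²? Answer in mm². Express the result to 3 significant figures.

0.00709 km² = 7.09000e+9 mm² and 6560 ft² = 6.09444e+8 mm².
7.09000e+9 − 6.09444e+8 ≈ 6.48e+9 mm².

6.48e+9 mm²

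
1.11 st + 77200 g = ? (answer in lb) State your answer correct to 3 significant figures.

186 lb

1.11 st = 15.5400 lb and 77200 g = 170.197 lb.
15.5400 + 170.197 ≈ 186 lb.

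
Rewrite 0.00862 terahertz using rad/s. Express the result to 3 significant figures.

5.42e+10 rad/s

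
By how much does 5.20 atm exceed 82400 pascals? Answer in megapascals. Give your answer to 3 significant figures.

0.444 MPa

5.20 atm = 0.526890 MPa and 82400 Pa = 0.0824000 MPa.
0.526890 − 0.0824000 ≈ 0.444 MPa.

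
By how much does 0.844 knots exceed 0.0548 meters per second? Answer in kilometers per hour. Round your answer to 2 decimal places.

0.844 kn = 1.56309 km/h and 0.0548 m/s = 0.197280 km/h.
1.56309 − 0.197280 ≈ 1.37 km/h.

1.37 kilometers per hour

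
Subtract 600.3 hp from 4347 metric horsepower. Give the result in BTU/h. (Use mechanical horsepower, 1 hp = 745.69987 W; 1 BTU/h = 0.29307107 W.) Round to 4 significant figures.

9.382e+6 BTU per hour

4347 PS = 1.09093e+7 BTU/h and 600.3 hp = 1.52742e+6 BTU/h.
1.09093e+7 − 1.52742e+6 ≈ 9.382e+6 BTU/h.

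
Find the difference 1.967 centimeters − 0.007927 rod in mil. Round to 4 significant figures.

-795.1 mil

1.967 cm = 774.409 mil and 0.007927 rod = 1569.55 mil.
774.409 − 1569.55 ≈ -795.1 mil.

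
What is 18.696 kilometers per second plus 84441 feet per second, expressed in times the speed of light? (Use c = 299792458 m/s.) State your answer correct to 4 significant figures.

0.0001482 c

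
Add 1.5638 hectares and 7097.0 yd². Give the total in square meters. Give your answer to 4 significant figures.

21570 square meters

1.5638 ha = 15638.0 m² and 7097.0 yd² = 5934.00 m².
15638.0 + 5934.00 ≈ 21570 m².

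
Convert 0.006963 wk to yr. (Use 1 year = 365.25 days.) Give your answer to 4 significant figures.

0.0001334 yr

1 week = 0.0191650 yr.
Thus 0.006963 × 0.0191650 ≈ 0.0001334 yr.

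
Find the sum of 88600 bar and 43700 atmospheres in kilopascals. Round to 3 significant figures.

88600 bar = 8.86000 × 10^6 kPa and 43700 atm = 4.42790 × 10^6 kPa.
8.86000 × 10^6 + 4.42790 × 10^6 ≈ 1.33 × 10^7 kPa.

1.33 × 10^7 kPa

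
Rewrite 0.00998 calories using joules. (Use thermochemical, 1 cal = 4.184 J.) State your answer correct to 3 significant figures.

0.0418 J

1 calorie = 4.18400 joules.
So 0.00998 × 4.18400 ≈ 0.0418 J.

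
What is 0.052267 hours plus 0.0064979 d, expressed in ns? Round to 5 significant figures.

0.052267 h = 1.88161e+11 ns and 0.0064979 d = 5.61419e+11 ns.
1.88161e+11 + 5.61419e+11 ≈ 7.4958e+11 ns.

7.4958e+11 ns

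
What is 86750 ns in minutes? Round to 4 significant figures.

1 nanosecond = 1.66667e-11 min.
So 86750 × 1.66667e-11 ≈ 1.446e-6 min.

1.446e-6 minutes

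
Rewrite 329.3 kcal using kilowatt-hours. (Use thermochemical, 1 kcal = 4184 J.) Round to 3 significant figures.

1 kilocalorie = 0.00116222 kilowatt-hours.
Then 329.3 × 0.00116222 ≈ 0.383 kWh.

0.383 kWh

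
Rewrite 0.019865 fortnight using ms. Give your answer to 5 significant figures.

2.4029 × 10^7 ms

1 fortnight = 1.20960 × 10^9 ms.
Thus 0.019865 × 1.20960 × 10^9 ≈ 2.4029 × 10^7 ms.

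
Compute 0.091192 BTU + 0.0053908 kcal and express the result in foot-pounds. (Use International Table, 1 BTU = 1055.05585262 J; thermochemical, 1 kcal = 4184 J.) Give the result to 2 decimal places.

0.091192 BTU = 70.9628 ft·lbf and 0.0053908 kcal = 16.6358 ft·lbf.
70.9628 + 16.6358 ≈ 87.60 ft·lbf.

87.60 foot-pounds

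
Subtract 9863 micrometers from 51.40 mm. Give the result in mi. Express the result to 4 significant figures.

2.581 × 10^-5 mi

51.40 mm = 3.19385 × 10^-5 mi and 9863 μm = 6.12858 × 10^-6 mi.
3.19385 × 10^-5 − 6.12858 × 10^-6 ≈ 2.581 × 10^-5 mi.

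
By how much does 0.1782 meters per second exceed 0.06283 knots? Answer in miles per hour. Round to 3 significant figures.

0.326 mph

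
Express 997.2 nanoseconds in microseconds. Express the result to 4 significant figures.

1 ns = 0.00100000 μs.
997.2 × 0.00100000 ≈ 0.9972 μs.

0.9972 microseconds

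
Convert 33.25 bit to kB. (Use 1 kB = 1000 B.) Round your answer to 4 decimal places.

1 bit = 0.000125000 kB.
Thus 33.25 × 0.000125000 ≈ 0.0042 kB.

0.0042 kB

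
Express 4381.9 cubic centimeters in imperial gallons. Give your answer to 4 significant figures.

0.9639 imp gal

1 cubic centimeter = 0.000219969 imp gal.
Thus 4381.9 × 0.000219969 ≈ 0.9639 imp gal.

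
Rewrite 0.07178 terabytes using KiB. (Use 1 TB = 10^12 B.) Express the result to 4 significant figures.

7.010 × 10^7 kibibytes

1 terabyte = 9.765625 × 10^8 KiB.
Then 0.07178 × 9.765625 × 10^8 ≈ 7.010 × 10^7 KiB.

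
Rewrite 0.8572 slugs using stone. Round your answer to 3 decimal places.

1 slug = 2.29815 stone.
Thus 0.8572 × 2.29815 ≈ 1.970 st.

1.970 stone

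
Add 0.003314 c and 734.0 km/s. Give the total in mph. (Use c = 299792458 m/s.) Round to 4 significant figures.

3.864e+6 mph

0.003314 c = 2.22242e+6 mph and 734.0 km/s = 1.64191e+6 mph.
2.22242e+6 + 1.64191e+6 ≈ 3.864e+6 mph.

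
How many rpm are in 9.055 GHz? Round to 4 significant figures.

1 GHz = 6.00000e+10 revolutions per minute.
So 9.055 × 6.00000e+10 ≈ 5.433e+11 rpm.

5.433e+11 rpm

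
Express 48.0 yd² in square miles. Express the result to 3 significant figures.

1.55 × 10^-5 square miles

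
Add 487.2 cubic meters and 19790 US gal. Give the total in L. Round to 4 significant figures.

562100 liters

487.2 m³ = 487200 L and 19790 US gal = 74913.3 L.
487200 + 74913.3 ≈ 562100 L.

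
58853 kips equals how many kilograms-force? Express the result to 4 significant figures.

2.670 × 10^7 kilograms-force

1 kip = 453.592 kilograms-force.
Thus 58853 × 453.592 ≈ 2.670 × 10^7 kgf.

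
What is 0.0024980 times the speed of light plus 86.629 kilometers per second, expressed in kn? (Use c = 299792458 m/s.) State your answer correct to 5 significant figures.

0.0024980 c = 1.45571 × 10^6 kn and 86.629 km/s = 168393 kn.
1.45571 × 10^6 + 168393 ≈ 1.6241 × 10^6 kn.

1.6241 × 10^6 knots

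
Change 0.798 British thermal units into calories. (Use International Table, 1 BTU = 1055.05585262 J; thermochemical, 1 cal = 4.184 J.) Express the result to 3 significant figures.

201 cal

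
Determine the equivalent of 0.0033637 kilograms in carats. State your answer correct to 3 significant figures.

1 kg = 5000.00 carats.
Thus 0.0033637 × 5000.00 ≈ 16.8 ct.

16.8 carats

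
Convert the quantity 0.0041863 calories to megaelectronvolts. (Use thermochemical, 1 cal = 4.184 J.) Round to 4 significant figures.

1.093e+11 megaelectronvolts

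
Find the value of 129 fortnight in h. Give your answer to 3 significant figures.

1 fortnight = 336.000 h.
129 × 336.000 ≈ 43300 h.

43300 hours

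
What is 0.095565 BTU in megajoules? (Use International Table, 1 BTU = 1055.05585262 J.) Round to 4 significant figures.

1 BTU = 0.00105506 MJ.
Thus 0.095565 × 0.00105506 ≈ 0.0001008 MJ.

0.0001008 megajoules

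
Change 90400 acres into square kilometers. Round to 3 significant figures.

366 km²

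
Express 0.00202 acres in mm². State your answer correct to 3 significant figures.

1 acre = 4.04686e+9 mm².
0.00202 × 4.04686e+9 ≈ 8.17e+6 mm².

8.17e+6 square millimeters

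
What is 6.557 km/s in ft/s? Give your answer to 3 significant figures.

1 km/s = 3280.84 ft/s.
Thus 6.557 × 3280.84 ≈ 21500 ft/s.

21500 ft/s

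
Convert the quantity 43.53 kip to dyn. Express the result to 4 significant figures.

1 kip = 4.44822 × 10^8 dynes.
So 43.53 × 4.44822 × 10^8 ≈ 1.936 × 10^10 dyn.

1.936 × 10^10 dynes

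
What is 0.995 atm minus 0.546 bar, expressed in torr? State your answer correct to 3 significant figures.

0.995 atm = 756.200 torr and 0.546 bar = 409.534 torr.
756.200 − 409.534 ≈ 347 torr.

347 torr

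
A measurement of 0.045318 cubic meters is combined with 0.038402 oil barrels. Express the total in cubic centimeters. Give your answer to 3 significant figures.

0.045318 m³ = 45318.0 cm³ and 0.038402 bbl = 6105.43 cm³.
45318.0 + 6105.43 ≈ 51400 cm³.

51400 cubic centimeters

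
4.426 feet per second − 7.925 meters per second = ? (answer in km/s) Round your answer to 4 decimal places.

-0.0066 kilometers per second

4.426 ft/s = 0.00134904 km/s and 7.925 m/s = 0.00792500 km/s.
0.00134904 − 0.00792500 ≈ -0.0066 km/s.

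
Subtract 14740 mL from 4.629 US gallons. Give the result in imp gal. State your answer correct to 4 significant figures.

0.6121 imp gal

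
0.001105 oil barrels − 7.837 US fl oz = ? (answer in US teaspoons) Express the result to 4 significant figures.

-11.38 US tsp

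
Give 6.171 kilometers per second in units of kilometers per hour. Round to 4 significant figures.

1 kilometer per second = 3600.00 km/h.
Then 6.171 × 3600.00 ≈ 22220 km/h.

22220 km/h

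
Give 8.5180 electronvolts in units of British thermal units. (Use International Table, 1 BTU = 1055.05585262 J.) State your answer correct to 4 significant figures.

1.294e-21 BTU

1 electronvolt = 1.51857e-22 BTU.
8.5180 × 1.51857e-22 ≈ 1.294e-21 BTU.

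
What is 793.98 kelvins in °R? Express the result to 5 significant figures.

1429.2 °R

°R = K × 9/5.
Applying the formula gives 1429.2 °R.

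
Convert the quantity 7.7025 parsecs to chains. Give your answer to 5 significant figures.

1 pc = 1.53388 × 10^15 chain.
So 7.7025 × 1.53388 × 10^15 ≈ 1.1815 × 10^16 chain.

1.1815 × 10^16 chains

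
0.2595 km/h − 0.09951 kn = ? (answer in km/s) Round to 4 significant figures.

0.2595 km/h = 7.20833 × 10^-5 km/s and 0.09951 kn = 5.11924 × 10^-5 km/s.
7.20833 × 10^-5 − 5.11924 × 10^-5 ≈ 2.089 × 10^-5 km/s.

2.089 × 10^-5 kilometers per second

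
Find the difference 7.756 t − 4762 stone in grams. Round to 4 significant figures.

-2.248e+7 g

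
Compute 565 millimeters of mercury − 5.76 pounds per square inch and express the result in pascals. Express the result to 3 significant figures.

565 mmHg = 75327.1 Pa and 5.76 psi = 39713.8 Pa.
75327.1 − 39713.8 ≈ 35600 Pa.

35600 Pa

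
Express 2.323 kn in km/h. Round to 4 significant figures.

1 kn = 1.85200 km/h.
Then 2.323 × 1.85200 ≈ 4.302 km/h.

4.302 kilometers per hour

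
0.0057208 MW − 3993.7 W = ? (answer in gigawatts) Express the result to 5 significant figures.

1.7271e-6 gigawatts

0.0057208 MW = 5.72080e-6 GW and 3993.7 W = 3.99370e-6 GW.
5.72080e-6 − 3.99370e-6 ≈ 1.7271e-6 GW.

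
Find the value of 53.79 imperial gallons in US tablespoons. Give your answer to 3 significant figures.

16500 US tbsp

1 imperial gallon = 307.443 US tbsp.
Then 53.79 × 307.443 ≈ 16500 US tbsp.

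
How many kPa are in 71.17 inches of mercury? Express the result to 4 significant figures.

241.0 kilopascals

1 inch of mercury = 3.38639 kPa.
71.17 × 3.38639 ≈ 241.0 kPa.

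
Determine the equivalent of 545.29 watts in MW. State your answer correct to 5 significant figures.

1 watt = 1.00000 × 10^-6 MW.
545.29 × 1.00000 × 10^-6 ≈ 0.00054529 MW.

0.00054529 MW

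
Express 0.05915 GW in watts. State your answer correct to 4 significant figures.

5.915e+7 watts

1 GW = 1.00000e+9 watts.
So 0.05915 × 1.00000e+9 ≈ 5.915e+7 W.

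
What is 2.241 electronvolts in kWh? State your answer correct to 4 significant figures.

9.974e-26 kWh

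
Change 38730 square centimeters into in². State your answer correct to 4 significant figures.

1 square centimeter = 0.155000 square inches.
Then 38730 × 0.155000 ≈ 6003 in².

6003 in²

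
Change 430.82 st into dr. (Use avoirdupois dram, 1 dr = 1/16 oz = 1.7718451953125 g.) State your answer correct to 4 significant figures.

1.544 × 10^6 drams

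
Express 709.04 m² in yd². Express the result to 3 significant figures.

848 yd²

1 m² = 1.19599 yd².
So 709.04 × 1.19599 ≈ 848 yd².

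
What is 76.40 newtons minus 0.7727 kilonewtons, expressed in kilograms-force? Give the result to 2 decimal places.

76.40 N = 7.79063 kgf and 0.7727 kN = 78.7935 kgf.
7.79063 − 78.7935 ≈ -71.00 kgf.

-71.00 kilograms-force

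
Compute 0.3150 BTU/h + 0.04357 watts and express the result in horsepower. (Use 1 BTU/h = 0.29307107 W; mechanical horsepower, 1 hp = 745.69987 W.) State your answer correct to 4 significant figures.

0.3150 BTU/h = 0.000123800 hp and 0.04357 W = 5.84283 × 10^-5 hp.
0.000123800 + 5.84283 × 10^-5 ≈ 0.0001822 hp.

0.0001822 hp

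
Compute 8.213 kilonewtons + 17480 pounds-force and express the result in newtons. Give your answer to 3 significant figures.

8.213 kN = 8213.00 N and 17480 lbf = 77754.9 N.
8213.00 + 77754.9 ≈ 86000 N.

86000 N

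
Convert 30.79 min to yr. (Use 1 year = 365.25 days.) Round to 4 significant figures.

5.854e-5 yr

1 min = 1.90129e-6 years.
So 30.79 × 1.90129e-6 ≈ 5.854e-5 yr.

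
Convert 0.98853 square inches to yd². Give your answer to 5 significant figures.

1 in² = 0.000771605 yd².
Then 0.98853 × 0.000771605 ≈ 0.00076275 yd².

0.00076275 square yards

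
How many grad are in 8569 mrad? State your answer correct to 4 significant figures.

545.5 gradians

1 milliradian = 0.0636620 grad.
Then 8569 × 0.0636620 ≈ 545.5 grad.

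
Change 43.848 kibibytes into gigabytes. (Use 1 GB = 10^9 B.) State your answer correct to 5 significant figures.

4.4900e-5 gigabytes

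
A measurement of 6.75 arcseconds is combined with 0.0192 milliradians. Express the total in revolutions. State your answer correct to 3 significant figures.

8.26e-6 revolutions

6.75 arcsec = 5.20833e-6 rev and 0.0192 mrad = 3.05577e-6 rev.
5.20833e-6 + 3.05577e-6 ≈ 8.26e-6 rev.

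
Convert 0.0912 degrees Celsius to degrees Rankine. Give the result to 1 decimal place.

491.8 °R

°R = (°C + 273.15) × 9/5.
Applying the formula gives 491.8 °R.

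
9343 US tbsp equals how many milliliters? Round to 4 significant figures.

138200 mL

1 US tablespoon = 14.7868 milliliters.
Thus 9343 × 14.7868 ≈ 138200 mL.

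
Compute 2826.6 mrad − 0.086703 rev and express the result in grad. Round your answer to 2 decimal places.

145.27 grad

2826.6 mrad = 179.947 grad and 0.086703 rev = 34.6812 grad.
179.947 − 34.6812 ≈ 145.27 grad.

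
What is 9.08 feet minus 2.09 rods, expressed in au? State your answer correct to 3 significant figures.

9.08 ft = 1.85002 × 10^-11 au and 2.09 rod = 7.02619 × 10^-11 au.
1.85002 × 10^-11 − 7.02619 × 10^-11 ≈ -5.18 × 10^-11 au.

-5.18 × 10^-11 au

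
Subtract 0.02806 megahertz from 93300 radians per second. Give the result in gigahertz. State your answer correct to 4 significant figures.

-1.321 × 10^-5 GHz

93300 rad/s = 1.48492 × 10^-5 GHz and 0.02806 MHz = 2.80600 × 10^-5 GHz.
1.48492 × 10^-5 − 2.80600 × 10^-5 ≈ -1.321 × 10^-5 GHz.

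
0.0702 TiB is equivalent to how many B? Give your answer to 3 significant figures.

7.72 × 10^10 B

1 tebibyte = 1.09951 × 10^12 B.
0.0702 × 1.09951 × 10^12 ≈ 7.72 × 10^10 B.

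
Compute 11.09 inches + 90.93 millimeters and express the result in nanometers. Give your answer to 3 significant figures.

3.73e+8 nanometers

11.09 in = 2.81686e+8 nm and 90.93 mm = 9.09300e+7 nm.
2.81686e+8 + 9.09300e+7 ≈ 3.73e+8 nm.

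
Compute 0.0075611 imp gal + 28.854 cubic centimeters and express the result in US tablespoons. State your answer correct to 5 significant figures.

4.2759 US tbsp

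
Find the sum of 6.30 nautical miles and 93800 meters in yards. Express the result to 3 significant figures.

6.30 nmi = 12759.8 yd and 93800 m = 102581 yd.
12759.8 + 102581 ≈ 115000 yd.

115000 yd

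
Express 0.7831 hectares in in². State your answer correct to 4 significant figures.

1.214 × 10^7 in²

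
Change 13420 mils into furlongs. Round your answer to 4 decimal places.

1 mil = 1.26263 × 10^-7 furlong.
Then 13420 × 1.26263 × 10^-7 ≈ 0.0017 furlong.

0.0017 furlongs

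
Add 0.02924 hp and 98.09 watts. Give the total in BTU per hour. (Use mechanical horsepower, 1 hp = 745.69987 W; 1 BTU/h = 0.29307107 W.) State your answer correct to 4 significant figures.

409.1 BTU per hour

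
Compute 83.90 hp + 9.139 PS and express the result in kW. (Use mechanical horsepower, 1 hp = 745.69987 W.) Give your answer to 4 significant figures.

83.90 hp = 62.5642 kW and 9.139 PS = 6.72172 kW.
62.5642 + 6.72172 ≈ 69.29 kW.

69.29 kW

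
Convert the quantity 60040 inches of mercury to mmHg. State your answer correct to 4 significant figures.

1.525 × 10^6 millimeters of mercury

1 inHg = 25.4000 millimeters of mercury.
60040 × 25.4000 ≈ 1.525 × 10^6 mmHg.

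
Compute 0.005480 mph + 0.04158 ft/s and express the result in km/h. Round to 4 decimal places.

0.005480 mph = 0.00881921 km/h and 0.04158 ft/s = 0.0456249 km/h.
0.00881921 + 0.0456249 ≈ 0.0544 km/h.

0.0544 km/h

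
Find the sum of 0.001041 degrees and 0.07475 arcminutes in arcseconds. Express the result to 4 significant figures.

0.001041 ° = 3.74760 arcsec and 0.07475 arcmin = 4.48500 arcsec.
3.74760 + 4.48500 ≈ 8.233 arcsec.

8.233 arcsec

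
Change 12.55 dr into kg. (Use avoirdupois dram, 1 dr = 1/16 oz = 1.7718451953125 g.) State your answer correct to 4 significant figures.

1 dram = 0.00177185 kg.
12.55 × 0.00177185 ≈ 0.02224 kg.

0.02224 kilograms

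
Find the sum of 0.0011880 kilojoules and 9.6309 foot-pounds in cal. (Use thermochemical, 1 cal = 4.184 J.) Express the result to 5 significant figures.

0.0011880 kJ = 0.283939 cal and 9.6309 ft·lbf = 3.12088 cal.
0.283939 + 3.12088 ≈ 3.4048 cal.

3.4048 cal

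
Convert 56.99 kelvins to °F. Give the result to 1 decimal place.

K = (°F + 459.67) × 5/9.
Applying the formula gives -357.1 °F.

-357.1 °F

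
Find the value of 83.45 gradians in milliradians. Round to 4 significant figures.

1311 milliradians

1 gradian = 15.7080 mrad.
83.45 × 15.7080 ≈ 1311 mrad.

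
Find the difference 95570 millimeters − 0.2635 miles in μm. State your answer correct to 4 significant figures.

95570 mm = 9.55700e+7 μm and 0.2635 mi = 4.24062e+8 μm.
9.55700e+7 − 4.24062e+8 ≈ -3.285e+8 μm.

-3.285e+8 μm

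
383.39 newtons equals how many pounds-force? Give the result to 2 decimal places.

86.19 lbf

1 N = 0.224809 lbf.
Thus 383.39 × 0.224809 ≈ 86.19 lbf.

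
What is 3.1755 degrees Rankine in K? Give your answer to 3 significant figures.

°R = K × 9/5.
Applying the formula gives 1.76 K.

1.76 K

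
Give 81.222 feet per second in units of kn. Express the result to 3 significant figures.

48.1 kn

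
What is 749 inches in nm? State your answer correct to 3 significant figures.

1.90 × 10^10 nanometers

1 in = 2.54000 × 10^7 nm.
749 × 2.54000 × 10^7 ≈ 1.90 × 10^10 nm.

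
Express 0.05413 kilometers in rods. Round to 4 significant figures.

1 km = 198.839 rod.
0.05413 × 198.839 ≈ 10.76 rod.

10.76 rods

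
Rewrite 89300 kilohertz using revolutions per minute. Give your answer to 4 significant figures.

1 kilohertz = 60000.0 revolutions per minute.
Thus 89300 × 60000.0 ≈ 5.358e+9 rpm.

5.358e+9 rpm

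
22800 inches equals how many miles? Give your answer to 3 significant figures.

1 inch = 1.57828e-5 miles.
22800 × 1.57828e-5 ≈ 0.360 mi.

0.360 mi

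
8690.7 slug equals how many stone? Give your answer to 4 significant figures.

1 slug = 2.29815 st.
Then 8690.7 × 2.29815 ≈ 19970 st.

19970 stone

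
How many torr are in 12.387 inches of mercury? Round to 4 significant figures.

1 inHg = 25.4000 torr.
So 12.387 × 25.4000 ≈ 314.6 torr.

314.6 torr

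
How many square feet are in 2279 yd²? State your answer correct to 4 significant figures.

20510 square feet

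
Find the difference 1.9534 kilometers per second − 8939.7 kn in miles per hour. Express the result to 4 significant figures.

-5918 mph

1.9534 km/s = 4369.63 mph and 8939.7 kn = 10287.6 mph.
4369.63 − 10287.6 ≈ -5918 mph.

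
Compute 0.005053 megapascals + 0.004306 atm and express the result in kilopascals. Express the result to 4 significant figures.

5.489 kPa

0.005053 MPa = 5.05300 kPa and 0.004306 atm = 0.436305 kPa.
5.05300 + 0.436305 ≈ 5.489 kPa.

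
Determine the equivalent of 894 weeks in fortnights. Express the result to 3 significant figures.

1 wk = 0.500000 fortnight.
So 894 × 0.500000 ≈ 447 fortnight.

447 fortnight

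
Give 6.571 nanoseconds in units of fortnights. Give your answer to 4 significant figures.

1 ns = 8.26720 × 10^-16 fortnights.
So 6.571 × 8.26720 × 10^-16 ≈ 5.432 × 10^-15 fortnight.

5.432 × 10^-15 fortnights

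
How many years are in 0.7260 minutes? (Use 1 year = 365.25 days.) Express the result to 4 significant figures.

1 minute = 1.90129 × 10^-6 yr.
Then 0.7260 × 1.90129 × 10^-6 ≈ 1.380 × 10^-6 yr.

1.380 × 10^-6 years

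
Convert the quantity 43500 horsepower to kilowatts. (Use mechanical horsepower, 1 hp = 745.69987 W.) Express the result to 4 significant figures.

32440 kilowatts

1 horsepower = 0.745700 kW.
Thus 43500 × 0.745700 ≈ 32440 kW.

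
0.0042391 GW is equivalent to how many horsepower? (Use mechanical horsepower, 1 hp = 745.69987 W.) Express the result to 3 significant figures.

5680 hp

1 GW = 1.34102 × 10^6 horsepower.
Thus 0.0042391 × 1.34102 × 10^6 ≈ 5680 hp.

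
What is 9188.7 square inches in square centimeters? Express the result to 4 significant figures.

59280 cm²

1 square inch = 6.45160 square centimeters.
9188.7 × 6.45160 ≈ 59280 cm².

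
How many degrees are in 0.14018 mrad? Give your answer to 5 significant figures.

0.0080317 degrees

1 mrad = 0.0572958 degrees.
So 0.14018 × 0.0572958 ≈ 0.0080317 °.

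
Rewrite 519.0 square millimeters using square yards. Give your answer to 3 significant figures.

0.000621 square yards

1 mm² = 1.19599e-6 yd².
519.0 × 1.19599e-6 ≈ 0.000621 yd².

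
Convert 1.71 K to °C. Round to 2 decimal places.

-271.44 degrees Celsius

K = °C + 273.15.
Applying the formula gives -271.44 °C.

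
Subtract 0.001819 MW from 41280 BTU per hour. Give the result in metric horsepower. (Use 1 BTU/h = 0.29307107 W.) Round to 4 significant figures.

41280 BTU/h = 16.4487 PS and 0.001819 MW = 2.47315 PS.
16.4487 − 2.47315 ≈ 13.98 PS.

13.98 PS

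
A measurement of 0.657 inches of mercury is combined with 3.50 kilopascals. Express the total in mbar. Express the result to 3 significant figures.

57.2 mbar

0.657 inHg = 22.2486 mbar and 3.50 kPa = 35.0000 mbar.
22.2486 + 35.0000 ≈ 57.2 mbar.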